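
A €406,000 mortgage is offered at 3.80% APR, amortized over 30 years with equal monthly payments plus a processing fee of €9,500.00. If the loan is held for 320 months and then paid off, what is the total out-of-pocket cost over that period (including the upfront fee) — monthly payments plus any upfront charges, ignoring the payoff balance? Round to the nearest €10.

€614,870

At 3.80% the monthly rate is 0.0031667, so the payment is 406,000 × 0.0031667 / (1 − 1.0031667^−360) = €1,891.79.
Total outlay = 320 × €1,891.79 + €9,500.00 = €614,872.80.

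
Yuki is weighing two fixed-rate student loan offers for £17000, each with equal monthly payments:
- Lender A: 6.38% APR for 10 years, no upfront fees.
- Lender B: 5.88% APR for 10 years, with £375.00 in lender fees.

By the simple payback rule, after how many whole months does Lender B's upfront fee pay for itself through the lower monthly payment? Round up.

88 months

Lender A: monthly rate = 6.38%/12 = 0.0053167; payment = 17,000 × 0.0053167 / (1 − (1+0.0053167)^−120) = £192.00.
Lender B: monthly rate = 5.88%/12 = 0.0049000; payment = 17,000 × 0.0049000 / (1 − (1+0.0049000)^−120) = £187.71.
Monthly savings = £192.00 − £187.71 = £4.29.
Break-even = £375.00 / £4.29 = 87.41 → 88 months.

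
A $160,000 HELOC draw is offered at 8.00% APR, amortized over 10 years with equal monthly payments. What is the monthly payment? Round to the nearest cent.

Monthly rate = 8%/12 = 0.0066667; payment = 160,000 × 0.0066667 / (1 − (1+0.0066667)^−120) = $1,941.24.

$1,941.24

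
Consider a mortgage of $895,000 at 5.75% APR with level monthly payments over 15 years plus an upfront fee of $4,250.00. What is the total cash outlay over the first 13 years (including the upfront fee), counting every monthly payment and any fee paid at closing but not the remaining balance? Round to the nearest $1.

Monthly rate = 5.75%/12 = 0.0047917; payment = 895,000 × 0.0047917 / (1 − (1+0.0047917)^−180) = $7,432.17.
Total outlay = 156 × $7,432.17 + $4,250.00 = $1,163,668.52.

$1,163,669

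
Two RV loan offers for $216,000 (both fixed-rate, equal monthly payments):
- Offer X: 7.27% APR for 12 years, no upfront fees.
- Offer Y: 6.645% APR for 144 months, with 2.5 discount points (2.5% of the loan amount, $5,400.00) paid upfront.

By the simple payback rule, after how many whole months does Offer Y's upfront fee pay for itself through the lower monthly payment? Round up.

Offer X: monthly rate = 7.27%/12 = 0.0060583; payment = 216,000 × 0.0060583 / (1 − (1+0.0060583)^−144) = $2,252.51.
Offer Y: at 6.645% the monthly rate is 0.0055375, so the payment is 216,000 × 0.0055375 / (1 − 1.0055375^−144) = $2,180.64.
Monthly savings = $2,252.51 − $2,180.64 = $71.87.
Break-even = $5,400.00 / $71.87 = 75.14 → 76 months.

76 months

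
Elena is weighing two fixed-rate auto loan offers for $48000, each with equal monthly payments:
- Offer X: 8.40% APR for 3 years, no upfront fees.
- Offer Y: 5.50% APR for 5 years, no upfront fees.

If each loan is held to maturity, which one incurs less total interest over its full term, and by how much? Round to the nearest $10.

Offer X: monthly rate = 8.4%/12 = 0.0070000; payment = 48,000 × 0.0070000 / (1 − (1+0.0070000)^−36) = $1,513.02.
Total interest on Offer X = 36 × $1,513.02 − $48,000 = $6,468.72.
Offer Y: at 5.50% the monthly rate is 0.0045833, so the payment is 48,000 × 0.0045833 / (1 − 1.0045833^−60) = $916.86.
Total interest on Offer Y = 60 × $916.86 − $48,000 = $7,011.60.
Offer X is lower by $542.88.

Offer X by $540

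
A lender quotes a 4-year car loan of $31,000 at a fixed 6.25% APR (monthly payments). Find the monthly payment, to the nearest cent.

At 6.25% the monthly rate is 0.0052083, so the payment is 31,000 × 0.0052083 / (1 − 1.0052083^−48) = $731.59.

$731.59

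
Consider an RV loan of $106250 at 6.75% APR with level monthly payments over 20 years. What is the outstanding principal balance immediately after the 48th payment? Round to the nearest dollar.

$94,702

With monthly rate i = 6.75%/12 = 0.0056250, the balance after k of n payments is P · [(1+i)^n − (1+i)^k] / [(1+i)^n − 1].
(1+0.0056250)^240 = 3.84286162 and (1+0.0056250)^48 = 1.30897379, so the balance is 106,250 × (3.84286162 − 1.30897379) / (3.84286162 − 1) = $94,702.32.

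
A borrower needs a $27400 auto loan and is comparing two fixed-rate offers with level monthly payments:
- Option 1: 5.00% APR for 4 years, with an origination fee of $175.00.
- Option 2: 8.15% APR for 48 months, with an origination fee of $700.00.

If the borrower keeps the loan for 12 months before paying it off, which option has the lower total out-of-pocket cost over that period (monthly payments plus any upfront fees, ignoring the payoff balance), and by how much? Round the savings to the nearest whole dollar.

Option 1: monthly rate = 5%/12 = 0.0041667; payment = 27,400 × 0.0041667 / (1 − (1+0.0041667)^−48) = $631.00.
Option 2: at 8.15% the monthly rate is 0.0067917, so the payment is 27,400 × 0.0067917 / (1 − 1.0067917^−48) = $670.84.
Over 12 months: Option 1 costs 12 × $631.00 + $175.00 = $7,747.00; Option 2 costs 12 × $670.84 + $700.00 = $8,750.08.
Option 1 is cheaper by $8,750.08 − $7,747.00 = $1,003.08.

Option 1 by $1,003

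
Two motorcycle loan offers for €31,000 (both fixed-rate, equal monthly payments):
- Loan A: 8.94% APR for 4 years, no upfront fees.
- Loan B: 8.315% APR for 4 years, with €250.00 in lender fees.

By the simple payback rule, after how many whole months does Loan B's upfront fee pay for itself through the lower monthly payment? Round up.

Loan A: at 8.94% the monthly rate is 0.0074500, so the payment is 31,000 × 0.0074500 / (1 − 1.0074500^−48) = €770.55.
Loan B: at 8.315% the monthly rate is 0.0069292, so the payment is 31,000 × 0.0069292 / (1 − 1.0069292^−48) = €761.39.
Monthly savings = €770.55 − €761.39 = €9.16.
Break-even = €250.00 / €9.16 = 27.29 → 28 months.

28 months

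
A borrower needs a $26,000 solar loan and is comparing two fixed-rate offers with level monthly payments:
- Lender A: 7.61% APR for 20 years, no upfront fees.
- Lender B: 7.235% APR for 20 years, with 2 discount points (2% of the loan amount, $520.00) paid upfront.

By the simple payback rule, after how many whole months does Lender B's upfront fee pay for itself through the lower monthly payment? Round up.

88 months

Lender A: at 7.61% the monthly rate is 0.0063417, so the payment is 26,000 × 0.0063417 / (1 − 1.0063417^−240) = $211.21.
Lender B: at 7.235% the monthly rate is 0.0060292, so the payment is 26,000 × 0.0060292 / (1 − 1.0060292^−240) = $205.26.
Monthly savings = $211.21 − $205.26 = $5.95.
Break-even = $520.00 / $5.95 = 87.39 → 88 months.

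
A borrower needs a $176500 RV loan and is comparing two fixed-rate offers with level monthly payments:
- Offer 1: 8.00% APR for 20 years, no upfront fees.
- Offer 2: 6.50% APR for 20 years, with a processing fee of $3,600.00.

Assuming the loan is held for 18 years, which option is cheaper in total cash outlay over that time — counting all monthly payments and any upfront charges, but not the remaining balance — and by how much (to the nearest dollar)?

Offer 2 by $31,042

Offer 1: at 8.00% the monthly rate is 0.0066667, so the payment is 176,500 × 0.0066667 / (1 − 1.0066667^−240) = $1,476.32.
Offer 2: at 6.50% the monthly rate is 0.0054167, so the payment is 176,500 × 0.0054167 / (1 − 1.0054167^−240) = $1,315.94.
Over 216 months: Offer 1 costs 216 × $1,476.32 = $318,885.12; Offer 2 costs 216 × $1,315.94 + $3,600.00 = $287,843.04.
Offer 2 is cheaper by $318,885.12 − $287,843.04 = $31,042.08.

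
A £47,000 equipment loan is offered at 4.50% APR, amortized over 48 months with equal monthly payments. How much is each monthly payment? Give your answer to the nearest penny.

Monthly rate = 4.5%/12 = 0.0037500; payment = 47,000 × 0.0037500 / (1 − (1+0.0037500)^−48) = £1,071.76.

£1,071.76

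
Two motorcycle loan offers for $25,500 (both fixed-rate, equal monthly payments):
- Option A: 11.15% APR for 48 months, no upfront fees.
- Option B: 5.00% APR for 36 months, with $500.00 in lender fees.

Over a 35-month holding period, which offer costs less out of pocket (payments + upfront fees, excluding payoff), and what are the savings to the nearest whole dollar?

Option A: monthly rate = 11.15%/12 = 0.0092917; payment = 25,500 × 0.0092917 / (1 − (1+0.0092917)^−48) = $660.92.
Option B: at 5.00% the monthly rate is 0.0041667, so the payment is 25,500 × 0.0041667 / (1 − 1.0041667^−36) = $764.26.
Over 35 months: Option A costs 35 × $660.92 = $23,132.20; Option B costs 35 × $764.26 + $500.00 = $27,249.10.
Option A is cheaper by $27,249.10 − $23,132.20 = $4,116.90.

Option A by $4,117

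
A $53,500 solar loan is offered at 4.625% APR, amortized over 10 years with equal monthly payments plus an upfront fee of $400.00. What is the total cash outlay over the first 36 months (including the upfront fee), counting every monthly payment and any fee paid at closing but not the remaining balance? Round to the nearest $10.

$20,480

At 4.625% the monthly rate is 0.0038542, so the payment is 53,500 × 0.0038542 / (1 − 1.0038542^−120) = $557.69.
Total outlay = 36 × $557.69 + $400.00 = $20,476.84.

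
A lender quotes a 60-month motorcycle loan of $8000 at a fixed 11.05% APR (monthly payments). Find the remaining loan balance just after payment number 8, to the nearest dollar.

$7,170

With monthly rate i = 11.05%/12 = 0.0092083, the balance after k of n payments is P · [(1+i)^n − (1+i)^k] / [(1+i)^n − 1].
(1+0.0092083)^60 = 1.73320398 and (1+0.0092083)^8 = 1.07608511, so the balance is 8,000 × (1.73320398 − 1.07608511) / (1.73320398 − 1) = $7,169.83.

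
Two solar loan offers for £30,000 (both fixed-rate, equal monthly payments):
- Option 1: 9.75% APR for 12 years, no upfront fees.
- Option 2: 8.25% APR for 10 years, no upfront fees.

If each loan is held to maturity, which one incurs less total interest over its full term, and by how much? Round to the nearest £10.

Option 2 by £6,850

Option 1: monthly rate = 9.75%/12 = 0.0081250; payment = 30,000 × 0.0081250 / (1 − (1+0.0081250)^−144) = £354.20.
Total interest on Option 1 = 144 × £354.20 − £30,000 = £21,004.80.
Option 2: monthly rate = 8.25%/12 = 0.0068750; payment = 30,000 × 0.0068750 / (1 − (1+0.0068750)^−120) = £367.96.
Total interest on Option 2 = 120 × £367.96 − £30,000 = £14,155.20.
Option 2 is lower by £6,849.60.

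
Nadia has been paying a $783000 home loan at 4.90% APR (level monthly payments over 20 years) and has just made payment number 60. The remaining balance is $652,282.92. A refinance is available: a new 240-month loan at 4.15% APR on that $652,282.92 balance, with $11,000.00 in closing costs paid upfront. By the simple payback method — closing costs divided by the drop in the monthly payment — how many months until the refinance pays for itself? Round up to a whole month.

Current payment = 783,000 × 4.9%/12 / (1 − (1+0.0040833)^−240) = $5,124.30.
Refinanced payment = 652,282.92 × 0.0034583 / (1 − (1+0.0034583)^−240) = $4,004.45.
Monthly savings = $5,124.30 − $4,004.45 = $1,119.85.
Break-even = $11,000.00 / $1,119.85 = 9.82 → 10 months.

10 months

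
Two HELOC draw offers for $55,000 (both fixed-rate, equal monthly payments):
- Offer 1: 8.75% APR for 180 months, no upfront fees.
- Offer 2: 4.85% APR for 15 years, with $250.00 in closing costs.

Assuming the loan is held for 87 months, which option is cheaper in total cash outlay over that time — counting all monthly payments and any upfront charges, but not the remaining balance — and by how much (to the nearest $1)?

Offer 1: at 8.75% the monthly rate is 0.0072917, so the payment is 55,000 × 0.0072917 / (1 − 1.0072917^−180) = $549.70.
Offer 2: monthly rate = 4.85%/12 = 0.0040417; payment = 55,000 × 0.0040417 / (1 − (1+0.0040417)^−180) = $430.65.
Over 87 months: Offer 1 costs 87 × $549.70 = $47,823.90; Offer 2 costs 87 × $430.65 + $250.00 = $37,716.55.
Offer 2 is cheaper by $47,823.90 − $37,716.55 = $10,107.35.

Offer 2 by $10,107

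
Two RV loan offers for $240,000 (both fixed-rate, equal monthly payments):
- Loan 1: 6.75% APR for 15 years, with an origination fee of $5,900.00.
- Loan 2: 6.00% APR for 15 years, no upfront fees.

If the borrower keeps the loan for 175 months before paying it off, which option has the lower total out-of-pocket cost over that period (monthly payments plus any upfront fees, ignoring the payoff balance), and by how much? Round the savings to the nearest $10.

Loan 2 by $23,140

Loan 1: monthly rate = 6.75%/12 = 0.0056250; payment = 240,000 × 0.0056250 / (1 − (1+0.0056250)^−180) = $2,123.78.
Loan 2: monthly rate = 6%/12 = 0.0050000; payment = 240,000 × 0.0050000 / (1 − (1+0.0050000)^−180) = $2,025.26.
Over 175 months: Loan 1 costs 175 × $2,123.78 + $5,900.00 = $377,561.50; Loan 2 costs 175 × $2,025.26 = $354,420.50.
Loan 2 is cheaper by $377,561.50 − $354,420.50 = $23,141.00.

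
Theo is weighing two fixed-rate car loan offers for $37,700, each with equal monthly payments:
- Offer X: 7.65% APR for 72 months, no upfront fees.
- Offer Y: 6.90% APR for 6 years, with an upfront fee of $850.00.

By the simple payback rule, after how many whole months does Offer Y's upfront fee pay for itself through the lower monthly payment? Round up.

63 months

Offer X: at 7.65% the monthly rate is 0.0063750, so the payment is 37,700 × 0.0063750 / (1 − 1.0063750^−72) = $654.58.
Offer Y: monthly rate = 6.9%/12 = 0.0057500; payment = 37,700 × 0.0057500 / (1 − (1+0.0057500)^−72) = $640.94.
Monthly savings = $654.58 − $640.94 = $13.64.
Break-even = $850.00 / $13.64 = 62.32 → 63 months.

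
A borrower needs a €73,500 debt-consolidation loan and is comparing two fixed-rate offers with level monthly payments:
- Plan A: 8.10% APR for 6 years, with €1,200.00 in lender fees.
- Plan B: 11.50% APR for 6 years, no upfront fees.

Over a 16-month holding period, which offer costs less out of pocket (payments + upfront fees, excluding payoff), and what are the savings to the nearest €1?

Plan A by €810

Plan A: at 8.10% the monthly rate is 0.0067500, so the payment is 73,500 × 0.0067500 / (1 − 1.0067500^−72) = €1,292.28.
Plan B: monthly rate = 11.5%/12 = 0.0095833; payment = 73,500 × 0.0095833 / (1 − (1+0.0095833)^−72) = €1,417.90.
Over 16 months: Plan A costs 16 × €1,292.28 + €1,200.00 = €21,876.48; Plan B costs 16 × €1,417.90 = €22,686.40.
Plan A is cheaper by €22,686.40 − €21,876.48 = €809.92.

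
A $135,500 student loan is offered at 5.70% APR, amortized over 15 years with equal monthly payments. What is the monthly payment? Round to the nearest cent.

Monthly rate = 5.7%/12 = 0.0047500; payment = 135,500 × 0.0047500 / (1 − (1+0.0047500)^−180) = $1,121.58.

$1,121.58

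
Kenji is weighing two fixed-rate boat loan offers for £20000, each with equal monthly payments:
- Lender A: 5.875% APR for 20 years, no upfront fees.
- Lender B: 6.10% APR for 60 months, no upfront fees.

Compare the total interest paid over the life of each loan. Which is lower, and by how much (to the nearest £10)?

Lender B by £10,790

Lender A: at 5.875% the monthly rate is 0.0048958, so the payment is 20,000 × 0.0048958 / (1 − 1.0048958^−240) = £141.85.
Total interest on Lender A = 240 × £141.85 − £20,000 = £14,044.00.
Lender B: at 6.10% the monthly rate is 0.0050833, so the payment is 20,000 × 0.0050833 / (1 − 1.0050833^−60) = £387.59.
Total interest on Lender B = 60 × £387.59 − £20,000 = £3,255.40.
Lender B is lower by £10,788.60.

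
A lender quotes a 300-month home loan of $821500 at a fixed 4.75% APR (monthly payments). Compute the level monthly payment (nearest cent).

$4,683.51

Monthly rate = 4.75%/12 = 0.0039583; payment = 821,500 × 0.0039583 / (1 − (1+0.0039583)^−300) = $4,683.51.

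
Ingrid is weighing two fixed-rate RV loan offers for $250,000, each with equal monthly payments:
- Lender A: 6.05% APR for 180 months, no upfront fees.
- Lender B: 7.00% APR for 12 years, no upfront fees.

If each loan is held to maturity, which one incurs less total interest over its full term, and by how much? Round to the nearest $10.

Lender B by $10,740

Lender A: at 6.05% the monthly rate is 0.0050417, so the payment is 250,000 × 0.0050417 / (1 − 1.0050417^−180) = $2,116.40.
Total interest on Lender A = 180 × $2,116.40 − $250,000 = $130,952.00.
Lender B: monthly rate = 7%/12 = 0.0058333; payment = 250,000 × 0.0058333 / (1 − (1+0.0058333)^−144) = $2,570.95.
Total interest on Lender B = 144 × $2,570.95 − $250,000 = $120,216.80.
Lender B is lower by $10,735.20.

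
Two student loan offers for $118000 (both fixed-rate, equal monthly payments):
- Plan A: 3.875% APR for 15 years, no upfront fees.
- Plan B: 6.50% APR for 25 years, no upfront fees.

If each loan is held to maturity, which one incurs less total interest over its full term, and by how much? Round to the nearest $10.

Plan A by $83,240

Plan A: at 3.875% the monthly rate is 0.0032292, so the payment is 118,000 × 0.0032292 / (1 − 1.0032292^−180) = $865.46.
Total interest on Plan A = 180 × $865.46 − $118,000 = $37,782.80.
Plan B: at 6.50% the monthly rate is 0.0054167, so the payment is 118,000 × 0.0054167 / (1 − 1.0054167^−300) = $796.74.
Total interest on Plan B = 300 × $796.74 − $118,000 = $121,022.00.
Plan A is lower by $83,239.20.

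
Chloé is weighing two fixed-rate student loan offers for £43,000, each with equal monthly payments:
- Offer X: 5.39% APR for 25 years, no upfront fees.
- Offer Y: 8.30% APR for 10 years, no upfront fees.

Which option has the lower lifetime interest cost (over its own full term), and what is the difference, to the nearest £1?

Offer Y by £14,946

Offer X: at 5.39% the monthly rate is 0.0044917, so the payment is 43,000 × 0.0044917 / (1 − 1.0044917^−300) = £261.24.
Total interest on Offer X = 300 × £261.24 − £43,000 = £35,372.00.
Offer Y: monthly rate = 8.3%/12 = 0.0069167; payment = 43,000 × 0.0069167 / (1 − (1+0.0069167)^−120) = £528.55.
Total interest on Offer Y = 120 × £528.55 − £43,000 = £20,426.00.
Offer Y is lower by £14,946.00.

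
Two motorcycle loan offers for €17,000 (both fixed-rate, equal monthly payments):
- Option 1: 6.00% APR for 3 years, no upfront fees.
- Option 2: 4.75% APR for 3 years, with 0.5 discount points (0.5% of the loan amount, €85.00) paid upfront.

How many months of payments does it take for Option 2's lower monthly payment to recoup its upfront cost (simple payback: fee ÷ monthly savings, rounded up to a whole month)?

Option 1: monthly rate = 6%/12 = 0.0050000; payment = 17,000 × 0.0050000 / (1 − (1+0.0050000)^−36) = €517.17.
Option 2: at 4.75% the monthly rate is 0.0039583, so the payment is 17,000 × 0.0039583 / (1 − 1.0039583^−36) = €507.60.
Monthly savings = €517.17 − €507.60 = €9.57.
Break-even = €85.00 / €9.57 = 8.88 → 9 months.

9 months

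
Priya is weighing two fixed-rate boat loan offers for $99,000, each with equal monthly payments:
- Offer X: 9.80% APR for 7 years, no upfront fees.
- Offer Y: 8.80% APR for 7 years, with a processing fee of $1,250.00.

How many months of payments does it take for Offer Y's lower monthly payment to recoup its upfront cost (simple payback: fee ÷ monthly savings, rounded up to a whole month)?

25 months

Offer X: at 9.80% the monthly rate is 0.0081667, so the payment is 99,000 × 0.0081667 / (1 − 1.0081667^−84) = $1,633.30.
Offer Y: monthly rate = 8.8%/12 = 0.0073333; payment = 99,000 × 0.0073333 / (1 − (1+0.0073333)^−84) = $1,582.79.
Monthly savings = $1,633.30 − $1,582.79 = $50.51.
Break-even = $1,250.00 / $50.51 = 24.75 → 25 months.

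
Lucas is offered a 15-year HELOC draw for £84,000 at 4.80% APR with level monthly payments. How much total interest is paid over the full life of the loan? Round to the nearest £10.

£34,000

Monthly rate = 4.8%/12 = 0.0040000; payment = 84,000 × 0.0040000 / (1 − (1+0.0040000)^−180) = £655.55.
Total paid = 180 × £655.55 = £117,999.00; interest = £117,999.00 − £84,000 = £33,999.00.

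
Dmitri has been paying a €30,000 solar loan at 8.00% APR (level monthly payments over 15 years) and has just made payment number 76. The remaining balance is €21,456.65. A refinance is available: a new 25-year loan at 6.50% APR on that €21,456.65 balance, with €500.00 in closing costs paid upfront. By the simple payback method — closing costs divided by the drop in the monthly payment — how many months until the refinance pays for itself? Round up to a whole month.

Current payment = 30,000 × 8%/12 / (1 − (1+0.0066667)^−180) = €286.70.
Refinanced payment = 21,456.65 × 0.0054167 / (1 − (1+0.0054167)^−300) = €144.88.
Monthly savings = €286.70 − €144.88 = €141.82.
Break-even = €500.00 / €141.82 = 3.53 → 4 months.

4 months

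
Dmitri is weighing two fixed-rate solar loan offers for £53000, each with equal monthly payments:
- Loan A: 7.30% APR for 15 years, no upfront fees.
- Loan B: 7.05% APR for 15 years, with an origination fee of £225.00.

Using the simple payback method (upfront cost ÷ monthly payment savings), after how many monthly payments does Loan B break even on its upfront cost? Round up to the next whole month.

Loan A: monthly rate = 7.3%/12 = 0.0060833; payment = 53,000 × 0.0060833 / (1 − (1+0.0060833)^−180) = £485.31.
Loan B: at 7.05% the monthly rate is 0.0058750, so the payment is 53,000 × 0.0058750 / (1 − 1.0058750^−180) = £477.86.
Monthly savings = £485.31 − £477.86 = £7.45.
Break-even = £225.00 / £7.45 = 30.20 → 31 months.

31 months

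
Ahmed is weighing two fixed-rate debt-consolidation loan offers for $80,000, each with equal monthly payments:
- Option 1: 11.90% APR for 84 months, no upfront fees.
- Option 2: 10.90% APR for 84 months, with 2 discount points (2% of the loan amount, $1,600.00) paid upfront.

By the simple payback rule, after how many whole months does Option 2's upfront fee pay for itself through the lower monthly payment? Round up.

Option 1: monthly rate = 11.9%/12 = 0.0099167; payment = 80,000 × 0.0099167 / (1 − (1+0.0099167)^−84) = $1,407.94.
Option 2: at 10.90% the monthly rate is 0.0090833, so the payment is 80,000 × 0.0090833 / (1 − 1.0090833^−84) = $1,365.59.
Monthly savings = $1,407.94 − $1,365.59 = $42.35.
Break-even = $1,600.00 / $42.35 = 37.78 → 38 months.

38 months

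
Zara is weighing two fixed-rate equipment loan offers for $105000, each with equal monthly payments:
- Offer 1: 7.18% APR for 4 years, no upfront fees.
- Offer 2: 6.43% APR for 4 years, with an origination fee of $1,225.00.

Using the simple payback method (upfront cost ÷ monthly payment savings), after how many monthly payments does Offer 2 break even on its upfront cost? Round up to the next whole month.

34 months

Offer 1: monthly rate = 7.18%/12 = 0.0059833; payment = 105,000 × 0.0059833 / (1 − (1+0.0059833)^−48) = $2,523.13.
Offer 2: monthly rate = 6.43%/12 = 0.0053583; payment = 105,000 × 0.0053583 / (1 − (1+0.0053583)^−48) = $2,486.68.
Monthly savings = $2,523.13 − $2,486.68 = $36.45.
Break-even = $1,225.00 / $36.45 = 33.61 → 34 months.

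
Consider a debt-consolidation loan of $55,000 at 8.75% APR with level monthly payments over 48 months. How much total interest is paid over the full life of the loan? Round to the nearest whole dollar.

$10,384

At 8.75% the monthly rate is 0.0072917, so the payment is 55,000 × 0.0072917 / (1 − 1.0072917^−48) = $1,362.16.
Total paid = 48 × $1,362.16 = $65,383.68; interest = $65,383.68 − $55,000 = $10,383.68.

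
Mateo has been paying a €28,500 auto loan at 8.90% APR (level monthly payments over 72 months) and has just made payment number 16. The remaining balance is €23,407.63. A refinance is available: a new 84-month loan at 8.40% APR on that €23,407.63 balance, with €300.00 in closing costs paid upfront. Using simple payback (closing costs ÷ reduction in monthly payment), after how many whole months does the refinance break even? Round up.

Current payment = 28,500 × 8.9%/12 / (1 − (1+0.0074167)^−72) = €512.31.
Refinanced payment = 23,407.63 × 0.0070000 / (1 − (1+0.0070000)^−84) = €369.52.
Monthly savings = €512.31 − €369.52 = €142.79.
Break-even = €300.00 / €142.79 = 2.10 → 3 months.

3 months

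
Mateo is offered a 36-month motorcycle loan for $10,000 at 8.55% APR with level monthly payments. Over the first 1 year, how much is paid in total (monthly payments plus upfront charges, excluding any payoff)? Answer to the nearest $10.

Monthly rate = 8.55%/12 = 0.0071250; payment = 10,000 × 0.0071250 / (1 − (1+0.0071250)^−36) = $315.91.
Total outlay = 12 × $315.91 = $3,790.92.

$3,790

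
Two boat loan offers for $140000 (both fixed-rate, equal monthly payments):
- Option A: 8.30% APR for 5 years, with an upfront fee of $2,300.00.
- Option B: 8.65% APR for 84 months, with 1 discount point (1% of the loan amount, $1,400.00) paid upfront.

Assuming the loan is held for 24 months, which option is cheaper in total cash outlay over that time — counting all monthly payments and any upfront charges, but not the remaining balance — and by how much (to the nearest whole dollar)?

Option A: monthly rate = 8.3%/12 = 0.0069167; payment = 140,000 × 0.0069167 / (1 − (1+0.0069167)^−60) = $2,858.84.
Option B: monthly rate = 8.65%/12 = 0.0072083; payment = 140,000 × 0.0072083 / (1 − (1+0.0072083)^−84) = $2,227.68.
Over 24 months: Option A costs 24 × $2,858.84 + $2,300.00 = $70,912.16; Option B costs 24 × $2,227.68 + $1,400.00 = $54,864.32.
Option B is cheaper by $70,912.16 − $54,864.32 = $16,047.84.

Option B by $16,048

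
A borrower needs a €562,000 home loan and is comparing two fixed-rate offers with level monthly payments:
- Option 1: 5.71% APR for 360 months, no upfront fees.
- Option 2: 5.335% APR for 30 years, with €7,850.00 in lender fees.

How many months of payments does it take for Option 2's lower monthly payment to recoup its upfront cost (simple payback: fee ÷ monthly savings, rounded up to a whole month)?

Option 1: at 5.71% the monthly rate is 0.0047583, so the payment is 562,000 × 0.0047583 / (1 − 1.0047583^−360) = €3,265.41.
Option 2: at 5.335% the monthly rate is 0.0044458, so the payment is 562,000 × 0.0044458 / (1 − 1.0044458^−360) = €3,133.04.
Monthly savings = €3,265.41 − €3,133.04 = €132.37.
Break-even = €7,850.00 / €132.37 = 59.30 → 60 months.

60 months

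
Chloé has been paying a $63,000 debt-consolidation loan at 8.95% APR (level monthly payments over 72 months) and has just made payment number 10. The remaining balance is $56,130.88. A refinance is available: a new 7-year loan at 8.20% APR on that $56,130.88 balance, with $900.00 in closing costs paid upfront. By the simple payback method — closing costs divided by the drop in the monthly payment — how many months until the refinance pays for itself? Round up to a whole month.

Current payment = 63,000 × 8.95%/12 / (1 − (1+0.0074583)^−72) = $1,134.05.
Refinanced payment = 56,130.88 × 0.0068333 / (1 − (1+0.0068333)^−84) = $880.47.
Monthly savings = $1,134.05 − $880.47 = $253.58.
Break-even = $900.00 / $253.58 = 3.55 → 4 months.

4 months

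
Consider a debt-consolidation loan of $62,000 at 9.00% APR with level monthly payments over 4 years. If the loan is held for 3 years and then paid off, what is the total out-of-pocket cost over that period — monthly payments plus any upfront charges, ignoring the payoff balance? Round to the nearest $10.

$55,540

Monthly rate = 9%/12 = 0.0075000; payment = 62,000 × 0.0075000 / (1 − (1+0.0075000)^−48) = $1,542.87.
Total outlay = 36 × $1,542.87 = $55,543.32.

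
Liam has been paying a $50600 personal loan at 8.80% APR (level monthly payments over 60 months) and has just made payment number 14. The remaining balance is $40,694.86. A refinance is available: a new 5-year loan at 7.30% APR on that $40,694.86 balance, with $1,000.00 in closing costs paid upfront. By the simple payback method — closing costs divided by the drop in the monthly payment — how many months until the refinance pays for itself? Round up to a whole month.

Current payment = 50,600 × 8.8%/12 / (1 − (1+0.0073333)^−60) = $1,045.47.
Refinanced payment = 40,694.86 × 0.0060833 / (1 − (1+0.0060833)^−60) = $811.58.
Monthly savings = $1,045.47 − $811.58 = $233.89.
Break-even = $1,000.00 / $233.89 = 4.28 → 5 months.

5 months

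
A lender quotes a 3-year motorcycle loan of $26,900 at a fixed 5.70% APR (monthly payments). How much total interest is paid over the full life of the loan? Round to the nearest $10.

$2,430

At 5.70% the monthly rate is 0.0047500, so the payment is 26,900 × 0.0047500 / (1 − 1.0047500^−36) = $814.70.
Total paid = 36 × $814.70 = $29,329.20; interest = $29,329.20 − $26,900 = $2,429.20.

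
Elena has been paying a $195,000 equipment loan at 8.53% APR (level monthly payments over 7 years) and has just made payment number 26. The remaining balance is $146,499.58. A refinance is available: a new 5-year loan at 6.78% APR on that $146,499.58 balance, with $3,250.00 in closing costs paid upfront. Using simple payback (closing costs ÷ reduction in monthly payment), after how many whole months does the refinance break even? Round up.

16 months

Current payment = 195,000 × 8.53%/12 / (1 − (1+0.0071083)^−84) = $3,091.06.
Refinanced payment = 146,499.58 × 0.0056500 / (1 − (1+0.0056500)^−60) = $2,885.69.
Monthly savings = $3,091.06 − $2,885.69 = $205.37.
Break-even = $3,250.00 / $205.37 = 15.83 → 16 months.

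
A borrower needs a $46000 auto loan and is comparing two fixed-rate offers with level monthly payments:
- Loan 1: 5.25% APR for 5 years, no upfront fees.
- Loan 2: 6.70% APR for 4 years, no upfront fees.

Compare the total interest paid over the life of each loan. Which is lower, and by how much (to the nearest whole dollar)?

Loan 1 by $165

Loan 1: at 5.25% the monthly rate is 0.0043750, so the payment is 46,000 × 0.0043750 / (1 − 1.0043750^−60) = $873.36.
Total interest on Loan 1 = 60 × $873.36 − $46,000 = $6,401.60.
Loan 2: monthly rate = 6.7%/12 = 0.0055833; payment = 46,000 × 0.0055833 / (1 − (1+0.0055833)^−48) = $1,095.14.
Total interest on Loan 2 = 48 × $1,095.14 − $46,000 = $6,566.72.
Loan 1 is lower by $165.12.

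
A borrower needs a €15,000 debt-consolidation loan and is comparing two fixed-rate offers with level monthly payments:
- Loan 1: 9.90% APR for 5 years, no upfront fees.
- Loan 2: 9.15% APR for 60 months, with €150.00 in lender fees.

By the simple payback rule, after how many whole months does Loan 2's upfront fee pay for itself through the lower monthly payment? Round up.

28 months

Loan 1: at 9.90% the monthly rate is 0.0082500, so the payment is 15,000 × 0.0082500 / (1 − 1.0082500^−60) = €317.97.
Loan 2: monthly rate = 9.15%/12 = 0.0076250; payment = 15,000 × 0.0076250 / (1 − (1+0.0076250)^−60) = €312.47.
Monthly savings = €317.97 − €312.47 = €5.50.
Break-even = €150.00 / €5.50 = 27.27 → 28 months.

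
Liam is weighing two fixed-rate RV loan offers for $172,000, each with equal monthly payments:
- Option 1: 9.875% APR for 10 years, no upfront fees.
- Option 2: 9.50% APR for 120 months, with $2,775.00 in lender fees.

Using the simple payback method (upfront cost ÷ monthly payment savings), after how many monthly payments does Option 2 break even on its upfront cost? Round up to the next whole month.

79 months

Option 1: monthly rate = 9.875%/12 = 0.0082292; payment = 172,000 × 0.0082292 / (1 − (1+0.0082292)^−120) = $2,261.10.
Option 2: monthly rate = 9.5%/12 = 0.0079167; payment = 172,000 × 0.0079167 / (1 − (1+0.0079167)^−120) = $2,225.64.
Monthly savings = $2,261.10 − $2,225.64 = $35.46.
Break-even = $2,775.00 / $35.46 = 78.26 → 79 months.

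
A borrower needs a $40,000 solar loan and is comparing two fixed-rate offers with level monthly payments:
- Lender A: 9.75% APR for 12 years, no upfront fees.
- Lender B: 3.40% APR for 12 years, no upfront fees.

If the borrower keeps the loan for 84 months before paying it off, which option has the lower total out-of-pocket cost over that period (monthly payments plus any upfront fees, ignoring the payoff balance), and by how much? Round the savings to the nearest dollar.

Lender A: at 9.75% the monthly rate is 0.0081250, so the payment is 40,000 × 0.0081250 / (1 − 1.0081250^−144) = $472.27.
Lender B: monthly rate = 3.4%/12 = 0.0028333; payment = 40,000 × 0.0028333 / (1 − (1+0.0028333)^−144) = $338.68.
Over 84 months: Lender A costs 84 × $472.27 = $39,670.68; Lender B costs 84 × $338.68 = $28,449.12.
Lender B is cheaper by $39,670.68 − $28,449.12 = $11,221.56.

Lender B by $11,222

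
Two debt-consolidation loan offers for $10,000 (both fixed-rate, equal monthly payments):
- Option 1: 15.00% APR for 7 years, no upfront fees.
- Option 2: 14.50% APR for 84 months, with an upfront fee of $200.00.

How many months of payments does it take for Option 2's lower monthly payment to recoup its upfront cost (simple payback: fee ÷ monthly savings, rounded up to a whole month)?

72 months

Option 1: monthly rate = 15%/12 = 0.0125000; payment = 10,000 × 0.0125000 / (1 − (1+0.0125000)^−84) = $192.97.
Option 2: monthly rate = 14.5%/12 = 0.0120833; payment = 10,000 × 0.0120833 / (1 − (1+0.0120833)^−84) = $190.17.
Monthly savings = $192.97 − $190.17 = $2.80.
Break-even = $200.00 / $2.80 = 71.43 → 72 months.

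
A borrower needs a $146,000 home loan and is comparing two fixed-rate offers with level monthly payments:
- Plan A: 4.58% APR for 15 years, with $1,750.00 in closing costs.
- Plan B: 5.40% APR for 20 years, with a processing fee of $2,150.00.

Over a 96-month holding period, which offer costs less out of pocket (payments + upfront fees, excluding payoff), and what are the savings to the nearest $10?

Plan A: at 4.58% the monthly rate is 0.0038167, so the payment is 146,000 × 0.0038167 / (1 − 1.0038167^−180) = $1,122.87.
Plan B: monthly rate = 5.4%/12 = 0.0045000; payment = 146,000 × 0.0045000 / (1 − (1+0.0045000)^−240) = $996.09.
Over 96 months: Plan A costs 96 × $1,122.87 + $1,750.00 = $109,545.52; Plan B costs 96 × $996.09 + $2,150.00 = $97,774.64.
Plan B is cheaper by $109,545.52 − $97,774.64 = $11,770.88.

Plan B by $11,770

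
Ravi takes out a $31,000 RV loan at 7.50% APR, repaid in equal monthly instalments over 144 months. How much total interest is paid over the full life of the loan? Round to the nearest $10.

Monthly rate = 7.5%/12 = 0.0062500; payment = 31,000 × 0.0062500 / (1 − (1+0.0062500)^−144) = $327.12.
Total paid = 144 × $327.12 = $47,105.28; interest = $47,105.28 − $31,000 = $16,105.28.

$16,110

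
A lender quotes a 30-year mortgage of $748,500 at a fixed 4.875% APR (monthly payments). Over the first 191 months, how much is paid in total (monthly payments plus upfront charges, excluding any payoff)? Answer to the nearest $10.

Monthly rate = 4.875%/12 = 0.0040625; payment = 748,500 × 0.0040625 / (1 − (1+0.0040625)^−360) = $3,961.12.
Total outlay = 191 × $3,961.12 = $756,573.92.

$756,570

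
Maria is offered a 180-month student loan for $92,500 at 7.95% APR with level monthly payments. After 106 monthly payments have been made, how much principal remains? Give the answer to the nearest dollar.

$51,420

With monthly rate i = 7.95%/12 = 0.0066250, the balance after k of n payments is P · [(1+i)^n − (1+i)^k] / [(1+i)^n − 1].
(1+0.0066250)^180 = 3.28237486 and (1+0.0066250)^106 = 2.01361984, so the balance is 92,500 × (3.28237486 − 2.01361984) / (3.28237486 − 1) = $51,420.05.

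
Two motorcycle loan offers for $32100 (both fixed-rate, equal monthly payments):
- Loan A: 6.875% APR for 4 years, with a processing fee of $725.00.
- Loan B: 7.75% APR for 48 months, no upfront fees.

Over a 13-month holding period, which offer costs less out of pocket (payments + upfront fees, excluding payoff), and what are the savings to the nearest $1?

Loan B by $555

Loan A: monthly rate = 6.875%/12 = 0.0057292; payment = 32,100 × 0.0057292 / (1 − (1+0.0057292)^−48) = $766.81.
Loan B: at 7.75% the monthly rate is 0.0064583, so the payment is 32,100 × 0.0064583 / (1 − 1.0064583^−48) = $779.89.
Over 13 months: Loan A costs 13 × $766.81 + $725.00 = $10,693.53; Loan B costs 13 × $779.89 = $10,138.57.
Loan B is cheaper by $10,693.53 − $10,138.57 = $554.96.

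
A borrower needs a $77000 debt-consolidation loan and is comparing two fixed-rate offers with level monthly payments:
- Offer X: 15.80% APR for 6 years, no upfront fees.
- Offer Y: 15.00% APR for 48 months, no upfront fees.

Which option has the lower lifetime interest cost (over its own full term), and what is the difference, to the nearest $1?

Offer Y by $16,787

Offer X: at 15.80% the monthly rate is 0.0131667, so the payment is 77,000 × 0.0131667 / (1 − 1.0131667^−72) = $1,661.80.
Total interest on Offer X = 72 × $1,661.80 − $77,000 = $42,649.60.
Offer Y: monthly rate = 15%/12 = 0.0125000; payment = 77,000 × 0.0125000 / (1 − (1+0.0125000)^−48) = $2,142.97.
Total interest on Offer Y = 48 × $2,142.97 − $77,000 = $25,862.56.
Offer Y is lower by $16,787.04.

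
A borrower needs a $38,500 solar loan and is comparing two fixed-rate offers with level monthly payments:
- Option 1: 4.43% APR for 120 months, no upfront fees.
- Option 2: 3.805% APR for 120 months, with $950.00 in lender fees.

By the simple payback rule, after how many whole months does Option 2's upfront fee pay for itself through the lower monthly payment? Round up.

83 months

Option 1: monthly rate = 4.43%/12 = 0.0036917; payment = 38,500 × 0.0036917 / (1 − (1+0.0036917)^−120) = $397.71.
Option 2: at 3.805% the monthly rate is 0.0031708, so the payment is 38,500 × 0.0031708 / (1 − 1.0031708^−120) = $386.24.
Monthly savings = $397.71 − $386.24 = $11.47.
Break-even = $950.00 / $11.47 = 82.82 → 83 months.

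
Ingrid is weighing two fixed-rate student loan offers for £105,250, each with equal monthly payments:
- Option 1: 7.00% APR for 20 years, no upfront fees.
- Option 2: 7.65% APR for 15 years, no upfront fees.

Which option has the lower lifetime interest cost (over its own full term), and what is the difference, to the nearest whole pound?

Option 2 by £18,599

Option 1: at 7.00% the monthly rate is 0.0058333, so the payment is 105,250 × 0.0058333 / (1 − 1.0058333^−240) = £816.00.
Total interest on Option 1 = 240 × £816.00 − £105,250 = £90,590.00.
Option 2: monthly rate = 7.65%/12 = 0.0063750; payment = 105,250 × 0.0063750 / (1 − (1+0.0063750)^−180) = £984.67.
Total interest on Option 2 = 180 × £984.67 − £105,250 = £71,990.60.
Option 2 is lower by £18,599.40.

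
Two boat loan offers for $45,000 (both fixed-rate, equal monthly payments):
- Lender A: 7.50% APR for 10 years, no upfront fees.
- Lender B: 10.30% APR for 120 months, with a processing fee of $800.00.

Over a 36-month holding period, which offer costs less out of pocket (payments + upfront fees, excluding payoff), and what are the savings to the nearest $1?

Lender A: monthly rate = 7.5%/12 = 0.0062500; payment = 45,000 × 0.0062500 / (1 − (1+0.0062500)^−120) = $534.16.
Lender B: monthly rate = 10.3%/12 = 0.0085833; payment = 45,000 × 0.0085833 / (1 − (1+0.0085833)^−120) = $602.18.
Over 36 months: Lender A costs 36 × $534.16 = $19,229.76; Lender B costs 36 × $602.18 + $800.00 = $22,478.48.
Lender A is cheaper by $22,478.48 − $19,229.76 = $3,248.72.

Lender A by $3,249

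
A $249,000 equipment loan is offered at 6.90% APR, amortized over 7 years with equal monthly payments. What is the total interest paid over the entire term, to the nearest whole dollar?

At 6.90% the monthly rate is 0.0057500, so the payment is 249,000 × 0.0057500 / (1 − 1.0057500^−84) = $3,745.92.
Total paid = 84 × $3,745.92 = $314,657.28; interest = $314,657.28 − $249,000 = $65,657.28.

$65,657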